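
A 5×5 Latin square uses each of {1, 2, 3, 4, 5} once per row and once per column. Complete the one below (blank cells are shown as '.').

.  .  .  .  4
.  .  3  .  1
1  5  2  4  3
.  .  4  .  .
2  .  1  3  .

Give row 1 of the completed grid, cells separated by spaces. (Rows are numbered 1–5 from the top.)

3 1 5 2 4

(r1,c3): row 1 has {4}; column 3 has {1,2,3,4}, so it must be 5.
(r5,c2): row 5 has {1,2,3}; column 2 has {5}, so it must be 4.
(r5,c5): row 5 has {1,2,3,4}; column 5 has {1,3,4}, so it must be 5.
(r1,c1): row 1 has {4,5}; column 1 has {1,2}, so it must be 3.
(r2,c2): row 2 has {1,3}; column 2 has {4,5}, so it must be 2.
(r2,c4): row 2 has {1,2,3}; column 4 has {3,4}, so it must be 5.
(r4,c1): row 4 has {4}; column 1 has {1,2,3}, so it must be 5.
(r4,c5): row 4 has {4,5}; column 5 has {1,3,4,5}, so it must be 2.
(r1,c2): row 1 has {3,4,5}; column 2 has {2,4,5}, so it must be 1.
(r1,c4): row 1 has {1,3,4,5}; column 4 has {3,4,5}, so it must be 2.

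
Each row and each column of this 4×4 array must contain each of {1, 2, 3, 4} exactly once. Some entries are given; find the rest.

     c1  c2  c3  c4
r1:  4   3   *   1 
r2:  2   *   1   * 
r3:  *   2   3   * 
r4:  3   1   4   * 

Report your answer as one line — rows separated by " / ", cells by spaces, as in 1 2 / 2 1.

4 3 2 1 / 2 4 1 3 / 1 2 3 4 / 3 1 4 2

At row 1, column 3: row 1 has {1,3,4}; column 3 has {1,3,4}; that leaves 2.
At row 2, column 2: row 2 has {1,2}; column 2 has {1,2,3}; that leaves 4.
At row 2, column 4: row 2 has {1,2,4}; column 4 has {1}; that leaves 3.
At row 3, column 1: row 3 has {2,3}; column 1 has {2,3,4}; that leaves 1.
At row 3, column 4: row 3 has {1,2,3}; column 4 has {1,3}; that leaves 4.
At row 4, column 4: row 4 has {1,3,4}; column 4 has {1,3,4}; that leaves 2.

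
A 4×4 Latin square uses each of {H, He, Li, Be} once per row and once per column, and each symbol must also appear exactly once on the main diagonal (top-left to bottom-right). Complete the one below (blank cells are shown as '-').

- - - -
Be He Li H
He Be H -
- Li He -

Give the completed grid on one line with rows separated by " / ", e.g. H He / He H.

Li H Be He / Be He Li H / He Be H Li / H Li He Be

(r1,c1) = Li
(r1,c2) = H
(r1,c3) = Be
(r1,c4) = He
(r3,c4) = Li
(r4,c1) = H
(r4,c4) = Be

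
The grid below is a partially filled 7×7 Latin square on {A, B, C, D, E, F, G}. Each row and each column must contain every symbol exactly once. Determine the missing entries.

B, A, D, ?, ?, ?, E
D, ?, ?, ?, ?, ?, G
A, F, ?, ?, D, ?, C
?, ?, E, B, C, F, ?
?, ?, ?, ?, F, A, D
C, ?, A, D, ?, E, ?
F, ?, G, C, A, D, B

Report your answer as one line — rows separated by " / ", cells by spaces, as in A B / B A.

B A D F G C E / D C F A E B G / A F B E D G C / G D E B C F A / E B C G F A D / C G A D B E F / F E G C A D B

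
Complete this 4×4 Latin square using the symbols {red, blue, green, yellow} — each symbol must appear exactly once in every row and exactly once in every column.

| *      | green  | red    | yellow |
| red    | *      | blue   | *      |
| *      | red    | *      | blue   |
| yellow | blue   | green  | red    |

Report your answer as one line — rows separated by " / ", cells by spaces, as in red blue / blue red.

blue green red yellow / red yellow blue green / green red yellow blue / yellow blue green red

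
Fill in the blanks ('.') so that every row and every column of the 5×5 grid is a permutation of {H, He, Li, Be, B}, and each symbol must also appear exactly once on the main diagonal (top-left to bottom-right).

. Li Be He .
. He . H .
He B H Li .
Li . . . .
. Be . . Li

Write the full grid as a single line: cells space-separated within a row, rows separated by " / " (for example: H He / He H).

B Li Be He H / Be He Li H B / He B H Li Be / Li H B Be He / H Be He B Li

Cell (r1,c1): row 1 has {He,Li,Be}; column 1 has {He,Li}; the diagonal has {H,He,Li} → B.
Cell (r1,c5): row 1 has {He,Li,Be,B}; column 5 has {Li} → H.
Cell (r2,c1): row 2 has {H,He}; column 1 has {He,Li,B} → Be.
Cell (r2,c5): row 2 has {H,He,Be}; column 5 has {H,Li} → B.
Cell (r3,c5): row 3 has {H,He,Li,B}; column 5 has {H,Li,B} → Be.
Cell (r4,c2): row 4 has {Li}; column 2 has {He,Li,Be,B} → H.
Cell (r4,c4): row 4 has {H,Li}; column 4 has {H,He,Li}; the diagonal has {H,He,Li,B} → Be.
Cell (r4,c5): row 4 has {H,Li,Be}; column 5 has {H,Li,Be,B} → He.
Cell (r5,c1): row 5 has {Li,Be}; column 1 has {He,Li,Be,B} → H.
Cell (r5,c4): row 5 has {H,Li,Be}; column 4 has {H,He,Li,Be} → B.
Cell (r2,c3): row 2 has {H,He,Be,B}; column 3 has {H,Be} → Li.
Cell (r4,c3): row 4 has {H,He,Li,Be}; column 3 has {H,Li,Be} → B.
Cell (r5,c3): row 5 has {H,Li,Be,B}; column 3 has {H,Li,Be,B} → He.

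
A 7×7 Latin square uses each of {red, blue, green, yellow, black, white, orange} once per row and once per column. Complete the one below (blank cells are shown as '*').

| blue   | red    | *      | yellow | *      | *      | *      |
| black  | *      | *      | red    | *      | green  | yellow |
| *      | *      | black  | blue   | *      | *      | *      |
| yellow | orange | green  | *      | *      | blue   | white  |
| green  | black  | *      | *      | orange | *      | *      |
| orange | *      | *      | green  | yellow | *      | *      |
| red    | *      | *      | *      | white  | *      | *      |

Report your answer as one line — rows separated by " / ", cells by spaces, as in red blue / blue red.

(r2,c5) = blue
(r3,c1) = white
(r4,c4) = black
(r4,c5) = red
(r5,c4) = white
(r7,c4) = orange
(r2,c2) = white
(r2,c3) = orange
(r3,c5) = green
(r6,c2) = blue
(r1,c3) = white
(r1,c5) = black
(r1,c6) = orange
(r1,c7) = green
(r3,c2) = yellow
(r3,c6) = red
(r3,c7) = orange
(r5,c6) = yellow
(r6,c3) = red
(r6,c7) = black
(r7,c2) = green
(r7,c6) = black
(r7,c7) = blue
(r5,c3) = blue
(r5,c7) = red
(r6,c6) = white
(r7,c3) = yellow

blue red white yellow black orange green / black white orange red blue green yellow / white yellow black blue green red orange / yellow orange green black red blue white / green black blue white orange yellow red / orange blue red green yellow white black / red green yellow orange white black blue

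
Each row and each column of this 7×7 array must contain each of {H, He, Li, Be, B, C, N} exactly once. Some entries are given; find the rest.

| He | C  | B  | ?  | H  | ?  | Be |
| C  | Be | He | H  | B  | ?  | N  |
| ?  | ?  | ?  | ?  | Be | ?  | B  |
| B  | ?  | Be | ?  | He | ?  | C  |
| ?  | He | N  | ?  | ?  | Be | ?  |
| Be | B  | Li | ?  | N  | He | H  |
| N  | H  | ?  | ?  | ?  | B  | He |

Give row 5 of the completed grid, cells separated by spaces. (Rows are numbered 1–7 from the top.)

H He N B C Be Li

Cell (r2,c6): row 2 has {H,He,Be,B,C,N}; column 6 has {He,Be,B} → Li.
Cell (r5,c7): row 5 has {He,Be,N}; column 7 has {H,He,Be,B,C,N} → Li.
Cell (r6,c4): row 6 has {H,He,Li,Be,B,N}; column 4 has {H} → C.
Cell (r7,c3): row 7 has {H,He,B,N}; column 3 has {He,Li,Be,B,N} → C.
Cell (r7,c5): row 7 has {H,He,B,C,N}; column 5 has {H,He,Be,B,N} → Li.
Cell (r1,c6): row 1 has {H,He,Be,B,C}; column 6 has {He,Li,Be,B} → N.
Cell (r3,c3): row 3 has {Be,B}; column 3 has {He,Li,Be,B,C,N} → H.
Cell (r3,c6): row 3 has {H,Be,B}; column 6 has {He,Li,Be,B,N} → C.
Cell (r4,c6): row 4 has {He,Be,B,C}; column 6 has {He,Li,Be,B,C,N} → H.
Cell (r5,c1): row 5 has {He,Li,Be,N}; column 1 has {He,Be,B,C,N} → H.
Cell (r5,c4): row 5 has {H,He,Li,Be,N}; column 4 has {H,C} → B.
Cell (r5,c5): row 5 has {H,He,Li,Be,B,N}; column 5 has {H,He,Li,Be,B,N} → C.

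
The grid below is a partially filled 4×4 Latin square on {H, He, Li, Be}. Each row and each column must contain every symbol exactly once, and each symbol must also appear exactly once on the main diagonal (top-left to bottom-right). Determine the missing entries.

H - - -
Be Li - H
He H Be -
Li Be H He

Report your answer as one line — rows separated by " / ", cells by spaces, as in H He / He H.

row 1 has {H}; column 2 has {H,Li,Be} — only He is left for (r1,c2).
row 1 has {H,He}; column 3 has {H,Be} — only Li is left for (r1,c3).
row 1 has {H,He,Li}; column 4 has {H,He} — only Be is left for (r1,c4).
row 2 has {H,Li,Be}; column 3 has {H,Li,Be} — only He is left for (r2,c3).
row 3 has {H,He,Be}; column 4 has {H,He,Be} — only Li is left for (r3,c4).

H He Li Be / Be Li He H / He H Be Li / Li Be H He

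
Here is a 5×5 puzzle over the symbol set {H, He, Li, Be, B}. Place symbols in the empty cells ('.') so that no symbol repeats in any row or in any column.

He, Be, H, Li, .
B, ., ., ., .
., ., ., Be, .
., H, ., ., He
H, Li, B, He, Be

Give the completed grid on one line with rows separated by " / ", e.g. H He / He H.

Cell (r1,c5): row 1 has {H,He,Li,Be}; column 5 has {He,Be} → B.
Cell (r2,c2): row 2 has {B}; column 2 has {H,Li,Be} → He.
Cell (r2,c4): row 2 has {He,B}; column 4 has {He,Li,Be} → H.
Cell (r2,c5): row 2 has {H,He,B}; column 5 has {He,Be,B} → Li.
Cell (r3,c1): row 3 has {Be}; column 1 has {H,He,B} → Li.
Cell (r3,c2): row 3 has {Li,Be}; column 2 has {H,He,Li,Be} → B.
Cell (r3,c3): row 3 has {Li,Be,B}; column 3 has {H,B} → He.
Cell (r3,c5): row 3 has {He,Li,Be,B}; column 5 has {He,Li,Be,B} → H.
Cell (r4,c1): row 4 has {H,He}; column 1 has {H,He,Li,B} → Be.
Cell (r4,c3): row 4 has {H,He,Be}; column 3 has {H,He,B} → Li.
Cell (r4,c4): row 4 has {H,He,Li,Be}; column 4 has {H,He,Li,Be} → B.
Cell (r2,c3): row 2 has {H,He,Li,B}; column 3 has {H,He,Li,B} → Be.

He Be H Li B / B He Be H Li / Li B He Be H / Be H Li B He / H Li B He Be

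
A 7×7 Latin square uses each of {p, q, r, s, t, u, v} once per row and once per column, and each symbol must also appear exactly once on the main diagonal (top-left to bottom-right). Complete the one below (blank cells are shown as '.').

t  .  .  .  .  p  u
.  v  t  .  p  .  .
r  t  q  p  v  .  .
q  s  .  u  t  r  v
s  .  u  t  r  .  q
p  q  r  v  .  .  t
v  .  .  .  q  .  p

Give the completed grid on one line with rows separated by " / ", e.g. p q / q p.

t r v q s p u / u v t s p q r / r t q p v u s / q s p u t r v / s p u t r v q / p q r v u s t / v u s r q t p

At row 1, column 2: row 1 has {p,t,u}; column 2 has {q,s,t,v}; that leaves r.
At row 1, column 5: row 1 has {p,r,t,u}; column 5 has {p,q,r,t,v}; that leaves s.
At row 2, column 1: row 2 has {p,t,v}; column 1 has {p,q,r,s,t,v}; that leaves u.
At row 3, column 7: row 3 has {p,q,r,t,v}; column 7 has {p,q,t,u,v}; that leaves s.
At row 4, column 3: row 4 has {q,r,s,t,u,v}; column 3 has {q,r,t,u}; that leaves p.
At row 5, column 2: row 5 has {q,r,s,t,u}; column 2 has {q,r,s,t,v}; that leaves p.
At row 5, column 6: row 5 has {p,q,r,s,t,u}; column 6 has {p,r}; that leaves v.
At row 6, column 5: row 6 has {p,q,r,t,v}; column 5 has {p,q,r,s,t,v}; that leaves u.
At row 6, column 6: row 6 has {p,q,r,t,u,v}; column 6 has {p,r,v}; the diagonal has {p,q,r,t,u,v}; that leaves s.
At row 7, column 2: row 7 has {p,q,v}; column 2 has {p,q,r,s,t,v}; that leaves u.
At row 7, column 3: row 7 has {p,q,u,v}; column 3 has {p,q,r,t,u}; that leaves s.
At row 7, column 4: row 7 has {p,q,s,u,v}; column 4 has {p,t,u,v}; that leaves r.
At row 7, column 6: row 7 has {p,q,r,s,u,v}; column 6 has {p,r,s,v}; that leaves t.
At row 1, column 3: row 1 has {p,r,s,t,u}; column 3 has {p,q,r,s,t,u}; that leaves v.
At row 1, column 4: row 1 has {p,r,s,t,u,v}; column 4 has {p,r,t,u,v}; that leaves q.
At row 2, column 4: row 2 has {p,t,u,v}; column 4 has {p,q,r,t,u,v}; that leaves s.
At row 2, column 6: row 2 has {p,s,t,u,v}; column 6 has {p,r,s,t,v}; that leaves q.
At row 2, column 7: row 2 has {p,q,s,t,u,v}; column 7 has {p,q,s,t,u,v}; that leaves r.
At row 3, column 6: row 3 has {p,q,r,s,t,v}; column 6 has {p,q,r,s,t,v}; that leaves u.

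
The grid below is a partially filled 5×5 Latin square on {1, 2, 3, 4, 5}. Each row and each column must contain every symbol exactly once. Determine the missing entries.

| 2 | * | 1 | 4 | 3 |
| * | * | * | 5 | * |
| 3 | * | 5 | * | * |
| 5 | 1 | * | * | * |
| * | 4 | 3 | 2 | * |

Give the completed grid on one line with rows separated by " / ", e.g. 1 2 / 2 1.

row 1 has {1,2,3,4}; column 2 has {1,4} — only 5 is left for (r1,c2).
row 3 has {3,5}; column 2 has {1,4,5} — only 2 is left for (r3,c2).
row 3 has {2,3,5}; column 4 has {2,4,5} — only 1 is left for (r3,c4).
row 3 has {1,2,3,5}; column 5 has {3} — only 4 is left for (r3,c5).
row 4 has {1,5}; column 4 has {1,2,4,5} — only 3 is left for (r4,c4).
row 4 has {1,3,5}; column 5 has {3,4} — only 2 is left for (r4,c5).
row 5 has {2,3,4}; column 1 has {2,3,5} — only 1 is left for (r5,c1).
row 5 has {1,2,3,4}; column 5 has {2,3,4} — only 5 is left for (r5,c5).
row 2 has {5}; column 1 has {1,2,3,5} — only 4 is left for (r2,c1).
row 2 has {4,5}; column 2 has {1,2,4,5} — only 3 is left for (r2,c2).
row 2 has {3,4,5}; column 3 has {1,3,5} — only 2 is left for (r2,c3).
row 2 has {2,3,4,5}; column 5 has {2,3,4,5} — only 1 is left for (r2,c5).
row 4 has {1,2,3,5}; column 3 has {1,2,3,5} — only 4 is left for (r4,c3).

2 5 1 4 3 / 4 3 2 5 1 / 3 2 5 1 4 / 5 1 4 3 2 / 1 4 3 2 5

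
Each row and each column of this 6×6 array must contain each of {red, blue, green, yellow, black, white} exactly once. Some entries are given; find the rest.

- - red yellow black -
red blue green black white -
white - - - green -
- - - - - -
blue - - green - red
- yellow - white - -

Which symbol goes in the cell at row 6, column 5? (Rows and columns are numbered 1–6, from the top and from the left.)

red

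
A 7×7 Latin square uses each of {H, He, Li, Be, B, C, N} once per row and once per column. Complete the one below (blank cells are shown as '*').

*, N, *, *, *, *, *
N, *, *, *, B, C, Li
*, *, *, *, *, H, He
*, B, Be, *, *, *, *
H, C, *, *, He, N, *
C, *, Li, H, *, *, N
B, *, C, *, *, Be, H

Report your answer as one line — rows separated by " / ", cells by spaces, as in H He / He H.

Be N H C Li He B / N H He Be B C Li / Li Be N B C H He / He B Be N H Li C / H C B Li He N Be / C He Li H Be B N / B Li C He N Be H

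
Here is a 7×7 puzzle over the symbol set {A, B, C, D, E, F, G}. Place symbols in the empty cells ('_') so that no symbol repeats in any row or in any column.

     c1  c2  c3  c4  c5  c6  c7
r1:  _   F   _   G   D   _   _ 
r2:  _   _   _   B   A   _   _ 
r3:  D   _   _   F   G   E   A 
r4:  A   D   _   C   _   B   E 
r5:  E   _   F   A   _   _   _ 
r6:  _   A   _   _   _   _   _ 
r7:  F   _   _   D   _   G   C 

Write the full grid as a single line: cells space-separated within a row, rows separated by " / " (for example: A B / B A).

(r1,c7) = B
(r4,c3) = G
(r4,c5) = F
(r6,c4) = E
(r1,c1) = C
(r1,c6) = A
(r2,c1) = G
(r6,c1) = B
(r6,c5) = C
(r1,c3) = E
(r5,c5) = B
(r6,c3) = D
(r6,c6) = F
(r6,c7) = G
(r7,c5) = E
(r2,c3) = C
(r2,c6) = D
(r2,c7) = F
(r3,c3) = B
(r5,c6) = C
(r5,c7) = D
(r7,c2) = B
(r7,c3) = A
(r2,c2) = E
(r3,c2) = C
(r5,c2) = G

C F E G D A B / G E C B A D F / D C B F G E A / A D G C F B E / E G F A B C D / B A D E C F G / F B A D E G C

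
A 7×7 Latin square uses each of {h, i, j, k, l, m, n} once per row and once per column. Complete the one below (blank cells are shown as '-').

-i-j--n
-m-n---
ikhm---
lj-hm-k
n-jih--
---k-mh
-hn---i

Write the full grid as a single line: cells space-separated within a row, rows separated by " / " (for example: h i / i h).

(r4,c3) = i
(r4,c6) = n
(r5,c2) = l
(r5,c6) = k
(r5,c7) = m
(r6,c1) = j
(r6,c2) = n
(r6,c3) = l
(r6,c5) = i
(r7,c4) = l
(r7,c6) = j
(r2,c3) = k
(r3,c6) = l
(r3,c7) = j
(r7,c5) = k
(r1,c3) = m
(r1,c5) = l
(r1,c6) = h
(r2,c1) = h
(r2,c5) = j
(r2,c6) = i
(r2,c7) = l
(r3,c5) = n
(r7,c1) = m
(r1,c1) = k

k i m j l h n / h m k n j i l / i k h m n l j / l j i h m n k / n l j i h k m / j n l k i m h / m h n l k j i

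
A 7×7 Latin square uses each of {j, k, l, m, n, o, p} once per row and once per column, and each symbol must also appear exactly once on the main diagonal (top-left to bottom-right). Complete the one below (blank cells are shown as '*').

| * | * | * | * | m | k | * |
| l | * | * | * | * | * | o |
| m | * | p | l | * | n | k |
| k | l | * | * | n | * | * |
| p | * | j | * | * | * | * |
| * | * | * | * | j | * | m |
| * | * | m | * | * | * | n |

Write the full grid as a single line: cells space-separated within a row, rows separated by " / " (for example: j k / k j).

o p l n m k j / l m n k p j o / m j p l o n k / k l o j n m p / p n j m k o l / n o k p j l m / j k m o l p n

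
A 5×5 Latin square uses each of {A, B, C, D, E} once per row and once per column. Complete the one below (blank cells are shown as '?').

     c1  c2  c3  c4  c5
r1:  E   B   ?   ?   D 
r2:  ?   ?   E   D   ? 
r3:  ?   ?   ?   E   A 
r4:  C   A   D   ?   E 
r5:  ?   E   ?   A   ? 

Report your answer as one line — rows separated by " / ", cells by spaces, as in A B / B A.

E B A C D / A C E D B / B D C E A / C A D B E / D E B A C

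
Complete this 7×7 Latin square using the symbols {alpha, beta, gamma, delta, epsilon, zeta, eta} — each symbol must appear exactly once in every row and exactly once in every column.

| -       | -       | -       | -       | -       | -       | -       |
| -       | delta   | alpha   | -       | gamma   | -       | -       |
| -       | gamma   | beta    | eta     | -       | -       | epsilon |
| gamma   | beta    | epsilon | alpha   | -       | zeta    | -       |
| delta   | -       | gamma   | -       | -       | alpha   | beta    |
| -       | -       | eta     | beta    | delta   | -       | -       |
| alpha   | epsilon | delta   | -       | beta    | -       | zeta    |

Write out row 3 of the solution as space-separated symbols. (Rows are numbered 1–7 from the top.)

At row 1, column 3: row 1 is empty so far; column 3 has {alpha,beta,gamma,delta,epsilon,eta}; that leaves zeta.
At row 2, column 7: row 2 has {alpha,gamma,delta}; column 7 has {beta,epsilon,zeta}; that leaves eta.
At row 3, column 1: row 3 has {beta,gamma,epsilon,eta}; column 1 has {alpha,gamma,delta}; that leaves zeta.
At row 3, column 5: row 3 has {beta,gamma,epsilon,zeta,eta}; column 5 has {beta,gamma,delta}; that leaves alpha.
At row 3, column 6: row 3 has {alpha,beta,gamma,epsilon,zeta,eta}; column 6 has {alpha,zeta}; that leaves delta.

zeta gamma beta eta alpha delta epsilon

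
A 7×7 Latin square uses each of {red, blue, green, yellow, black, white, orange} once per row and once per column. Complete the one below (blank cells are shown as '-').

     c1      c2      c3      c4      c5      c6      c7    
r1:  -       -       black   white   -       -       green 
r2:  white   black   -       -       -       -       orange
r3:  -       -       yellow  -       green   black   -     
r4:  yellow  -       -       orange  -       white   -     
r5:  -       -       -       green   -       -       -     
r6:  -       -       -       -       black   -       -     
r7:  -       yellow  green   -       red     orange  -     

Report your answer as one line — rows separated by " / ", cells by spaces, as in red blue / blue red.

Cell (r4,c5): row 4 has {yellow,white,orange}; column 5 has {red,green,black} → blue.
Cell (r2,c5): row 2 has {black,white,orange}; column 5 has {red,blue,green,black} → yellow.
Cell (r4,c3): row 4 has {blue,yellow,white,orange}; column 3 has {green,yellow,black} → red.
Cell (r4,c7): row 4 has {red,blue,yellow,white,orange}; column 7 has {green,orange} → black.
Cell (r1,c5): row 1 has {green,black,white}; column 5 has {red,blue,green,yellow,black} → orange.
Cell (r2,c3): row 2 has {yellow,black,white,orange}; column 3 has {red,green,yellow,black} → blue.
Cell (r2,c4): row 2 has {blue,yellow,black,white,orange}; column 4 has {green,white,orange} → red.
Cell (r2,c6): row 2 has {red,blue,yellow,black,white,orange}; column 6 has {black,white,orange} → green.
Cell (r3,c4): row 3 has {green,yellow,black}; column 4 has {red,green,white,orange} → blue.
Cell (r4,c2): row 4 has {red,blue,yellow,black,white,orange}; column 2 has {yellow,black} → green.
Cell (r5,c5): row 5 has {green}; column 5 has {red,blue,green,yellow,black,orange} → white.
Cell (r6,c4): row 6 has {black}; column 4 has {red,blue,green,white,orange} → yellow.
Cell (r7,c4): row 7 has {red,green,yellow,orange}; column 4 has {red,blue,green,yellow,white,orange} → black.
Cell (r5,c3): row 5 has {green,white}; column 3 has {red,blue,green,yellow,black} → orange.
Cell (r6,c3): row 6 has {yellow,black}; column 3 has {red,blue,green,yellow,black,orange} → white.
Cell (r7,c1): row 7 has {red,green,yellow,black,orange}; column 1 has {yellow,white} → blue.
Cell (r7,c7): row 7 has {red,blue,green,yellow,black,orange}; column 7 has {green,black,orange} → white.
Cell (r1,c1): row 1 has {green,black,white,orange}; column 1 has {blue,yellow,white} → red.
Cell (r1,c2): row 1 has {red,green,black,white,orange}; column 2 has {green,yellow,black} → blue.
Cell (r1,c6): row 1 has {red,blue,green,black,white,orange}; column 6 has {green,black,white,orange} → yellow.
Cell (r3,c1): row 3 has {blue,green,yellow,black}; column 1 has {red,blue,yellow,white} → orange.
Cell (r3,c7): row 3 has {blue,green,yellow,black,orange}; column 7 has {green,black,white,orange} → red.
Cell (r5,c1): row 5 has {green,white,orange}; column 1 has {red,blue,yellow,white,orange} → black.
Cell (r5,c2): row 5 has {green,black,white,orange}; column 2 has {blue,green,yellow,black} → red.
Cell (r5,c6): row 5 has {red,green,black,white,orange}; column 6 has {green,yellow,black,white,orange} → blue.
Cell (r5,c7): row 5 has {red,blue,green,black,white,orange}; column 7 has {red,green,black,white,orange} → yellow.
Cell (r6,c1): row 6 has {yellow,black,white}; column 1 has {red,blue,yellow,black,white,orange} → green.
Cell (r6,c2): row 6 has {green,yellow,black,white}; column 2 has {red,blue,green,yellow,black} → orange.
Cell (r6,c6): row 6 has {green,yellow,black,white,orange}; column 6 has {blue,green,yellow,black,white,orange} → red.
Cell (r6,c7): row 6 has {red,green,yellow,black,white,orange}; column 7 has {red,green,yellow,black,white,orange} → blue.
Cell (r3,c2): row 3 has {red,blue,green,yellow,black,orange}; column 2 has {red,blue,green,yellow,black,orange} → white.

red blue black white orange yellow green / white black blue red yellow green orange / orange white yellow blue green black red / yellow green red orange blue white black / black red orange green white blue yellow / green orange white yellow black red blue / blue yellow green black red orange white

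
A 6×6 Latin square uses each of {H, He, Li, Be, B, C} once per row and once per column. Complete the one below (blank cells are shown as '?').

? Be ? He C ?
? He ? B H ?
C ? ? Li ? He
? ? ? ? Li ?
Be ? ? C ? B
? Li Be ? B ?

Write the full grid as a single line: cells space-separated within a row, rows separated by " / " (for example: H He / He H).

H Be B He C Li / Li He C B H Be / C B H Li Be He / B C He Be Li H / Be H Li C He B / He Li Be H B C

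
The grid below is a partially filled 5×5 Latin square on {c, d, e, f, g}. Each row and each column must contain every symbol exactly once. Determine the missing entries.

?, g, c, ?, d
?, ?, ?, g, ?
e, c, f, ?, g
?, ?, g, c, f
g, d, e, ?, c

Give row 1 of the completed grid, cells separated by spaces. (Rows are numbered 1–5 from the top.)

f g c e d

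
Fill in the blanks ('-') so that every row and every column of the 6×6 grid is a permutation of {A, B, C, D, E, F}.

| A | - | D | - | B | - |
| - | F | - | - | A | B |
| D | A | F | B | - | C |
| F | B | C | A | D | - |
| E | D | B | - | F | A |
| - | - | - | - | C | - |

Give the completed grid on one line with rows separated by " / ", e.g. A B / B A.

A C D E B F / C F E D A B / D A F B E C / F B C A D E / E D B C F A / B E A F C D

At row 2, column 1: row 2 has {A,B,F}; column 1 has {A,D,E,F}; that leaves C.
At row 2, column 3: row 2 has {A,B,C,F}; column 3 has {B,C,D,F}; that leaves E.
At row 2, column 4: row 2 has {A,B,C,E,F}; column 4 has {A,B}; that leaves D.
At row 3, column 5: row 3 has {A,B,C,D,F}; column 5 has {A,B,C,D,F}; that leaves E.
At row 4, column 6: row 4 has {A,B,C,D,F}; column 6 has {A,B,C}; that leaves E.
At row 5, column 4: row 5 has {A,B,D,E,F}; column 4 has {A,B,D}; that leaves C.
At row 6, column 1: row 6 has {C}; column 1 has {A,C,D,E,F}; that leaves B.
At row 6, column 2: row 6 has {B,C}; column 2 has {A,B,D,F}; that leaves E.
At row 6, column 3: row 6 has {B,C,E}; column 3 has {B,C,D,E,F}; that leaves A.
At row 6, column 4: row 6 has {A,B,C,E}; column 4 has {A,B,C,D}; that leaves F.
At row 6, column 6: row 6 has {A,B,C,E,F}; column 6 has {A,B,C,E}; that leaves D.
At row 1, column 2: row 1 has {A,B,D}; column 2 has {A,B,D,E,F}; that leaves C.
At row 1, column 4: row 1 has {A,B,C,D}; column 4 has {A,B,C,D,F}; that leaves E.
At row 1, column 6: row 1 has {A,B,C,D,E}; column 6 has {A,B,C,D,E}; that leaves F.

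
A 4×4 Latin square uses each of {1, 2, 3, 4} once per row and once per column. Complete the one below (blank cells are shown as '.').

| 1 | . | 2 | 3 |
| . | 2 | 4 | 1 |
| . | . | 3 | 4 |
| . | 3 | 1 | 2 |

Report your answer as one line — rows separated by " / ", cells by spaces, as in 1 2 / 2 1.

At row 1, column 2: row 1 has {1,2,3}; column 2 has {2,3}; that leaves 4.
At row 2, column 1: row 2 has {1,2,4}; column 1 has {1}; that leaves 3.
At row 3, column 1: row 3 has {3,4}; column 1 has {1,3}; that leaves 2.
At row 3, column 2: row 3 has {2,3,4}; column 2 has {2,3,4}; that leaves 1.
At row 4, column 1: row 4 has {1,2,3}; column 1 has {1,2,3}; that leaves 4.

1 4 2 3 / 3 2 4 1 / 2 1 3 4 / 4 3 1 2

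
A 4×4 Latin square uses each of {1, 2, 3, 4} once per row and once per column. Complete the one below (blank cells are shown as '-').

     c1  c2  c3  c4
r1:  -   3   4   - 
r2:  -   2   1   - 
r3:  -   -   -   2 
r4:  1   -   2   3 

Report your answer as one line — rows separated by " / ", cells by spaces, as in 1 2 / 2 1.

Cell (r1,c1): row 1 has {3,4}; column 1 has {1} → 2.
Cell (r1,c4): row 1 has {2,3,4}; column 4 has {2,3} → 1.
Cell (r2,c4): row 2 has {1,2}; column 4 has {1,2,3} → 4.
Cell (r3,c3): row 3 has {2}; column 3 has {1,2,4} → 3.
Cell (r4,c2): row 4 has {1,2,3}; column 2 has {2,3} → 4.
Cell (r2,c1): row 2 has {1,2,4}; column 1 has {1,2} → 3.
Cell (r3,c1): row 3 has {2,3}; column 1 has {1,2,3} → 4.
Cell (r3,c2): row 3 has {2,3,4}; column 2 has {2,3,4} → 1.

2 3 4 1 / 3 2 1 4 / 4 1 3 2 / 1 4 2 3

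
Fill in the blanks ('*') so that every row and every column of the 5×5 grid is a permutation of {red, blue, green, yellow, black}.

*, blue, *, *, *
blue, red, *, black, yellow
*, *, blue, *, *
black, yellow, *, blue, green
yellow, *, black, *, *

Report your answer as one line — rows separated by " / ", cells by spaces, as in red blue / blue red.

red blue yellow green black / blue red green black yellow / green black blue yellow red / black yellow red blue green / yellow green black red blue

row 2 has {red,blue,yellow,black}; column 3 has {blue,black} — only green is left for (r2,c3).
row 4 has {blue,green,yellow,black}; column 3 has {blue,green,black} — only red is left for (r4,c3).
row 5 has {yellow,black}; column 2 has {red,blue,yellow} — only green is left for (r5,c2).
row 5 has {green,yellow,black}; column 4 has {blue,black} — only red is left for (r5,c4).
row 5 has {red,green,yellow,black}; column 5 has {green,yellow} — only blue is left for (r5,c5).
row 1 has {blue}; column 3 has {red,blue,green,black} — only yellow is left for (r1,c3).
row 1 has {blue,yellow}; column 4 has {red,blue,black} — only green is left for (r1,c4).
row 3 has {blue}; column 2 has {red,blue,green,yellow} — only black is left for (r3,c2).
row 3 has {blue,black}; column 4 has {red,blue,green,black} — only yellow is left for (r3,c4).
row 3 has {blue,yellow,black}; column 5 has {blue,green,yellow} — only red is left for (r3,c5).
row 1 has {blue,green,yellow}; column 1 has {blue,yellow,black} — only red is left for (r1,c1).
row 1 has {red,blue,green,yellow}; column 5 has {red,blue,green,yellow} — only black is left for (r1,c5).
row 3 has {red,blue,yellow,black}; column 1 has {red,blue,yellow,black} — only green is left for (r3,c1).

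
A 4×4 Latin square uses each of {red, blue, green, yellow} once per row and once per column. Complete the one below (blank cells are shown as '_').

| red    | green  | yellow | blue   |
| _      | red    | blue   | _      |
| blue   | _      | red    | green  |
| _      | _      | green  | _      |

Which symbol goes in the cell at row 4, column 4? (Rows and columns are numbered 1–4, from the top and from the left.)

red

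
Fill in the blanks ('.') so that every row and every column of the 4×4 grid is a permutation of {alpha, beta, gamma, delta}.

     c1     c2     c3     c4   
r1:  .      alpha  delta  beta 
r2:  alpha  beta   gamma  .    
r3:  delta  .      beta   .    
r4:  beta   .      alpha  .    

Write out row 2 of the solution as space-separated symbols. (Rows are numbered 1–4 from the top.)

alpha beta gamma delta

(r1,c1): row 1 has {alpha,beta,delta}; column 1 has {alpha,beta,delta}, so it must be gamma.
(r2,c4): row 2 has {alpha,beta,gamma}; column 4 has {beta}, so it must be delta.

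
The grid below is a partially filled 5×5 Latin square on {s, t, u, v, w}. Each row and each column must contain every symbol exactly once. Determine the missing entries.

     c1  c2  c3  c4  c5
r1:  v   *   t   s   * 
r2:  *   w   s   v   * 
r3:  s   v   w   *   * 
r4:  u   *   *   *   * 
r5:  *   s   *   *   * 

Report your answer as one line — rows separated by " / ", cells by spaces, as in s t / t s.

v u t s w / t w s v u / s v w u t / u t v w s / w s u t v

(r1,c2) = u
(r1,c5) = w
(r2,c1) = t
(r2,c5) = u
(r3,c5) = t
(r4,c2) = t
(r4,c3) = v
(r4,c4) = w
(r4,c5) = s
(r5,c1) = w
(r5,c3) = u
(r5,c4) = t
(r5,c5) = v
(r3,c4) = u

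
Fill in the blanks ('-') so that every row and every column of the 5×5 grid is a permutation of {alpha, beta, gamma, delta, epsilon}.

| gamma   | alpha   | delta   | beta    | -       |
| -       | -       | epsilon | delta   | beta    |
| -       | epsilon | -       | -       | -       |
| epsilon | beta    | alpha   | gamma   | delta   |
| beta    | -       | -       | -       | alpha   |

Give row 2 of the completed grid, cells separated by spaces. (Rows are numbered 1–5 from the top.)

alpha gamma epsilon delta beta

row 1 has {alpha,beta,gamma,delta}; column 5 has {alpha,beta,delta} — only epsilon is left for (r1,c5).
row 2 has {beta,delta,epsilon}; column 1 has {beta,gamma,epsilon} — only alpha is left for (r2,c1).
row 2 has {alpha,beta,delta,epsilon}; column 2 has {alpha,beta,epsilon} — only gamma is left for (r2,c2).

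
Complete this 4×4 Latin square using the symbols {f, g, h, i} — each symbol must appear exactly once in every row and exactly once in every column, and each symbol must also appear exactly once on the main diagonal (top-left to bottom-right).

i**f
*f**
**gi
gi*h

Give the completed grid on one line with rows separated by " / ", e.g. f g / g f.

i g h f / h f i g / f h g i / g i f h

(r1,c3) = h
(r2,c1) = h
(r2,c3) = i
(r2,c4) = g
(r3,c1) = f
(r3,c2) = h
(r4,c3) = f
(r1,c2) = g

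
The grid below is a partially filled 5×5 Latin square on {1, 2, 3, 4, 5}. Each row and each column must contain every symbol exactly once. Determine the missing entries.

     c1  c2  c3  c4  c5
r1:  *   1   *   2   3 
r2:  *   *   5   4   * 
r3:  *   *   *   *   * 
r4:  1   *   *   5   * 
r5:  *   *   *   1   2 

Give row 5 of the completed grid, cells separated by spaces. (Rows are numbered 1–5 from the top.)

(r1,c3) = 4
(r2,c5) = 1
(r3,c4) = 3
(r4,c5) = 4
(r5,c3) = 3
(r1,c1) = 5
(r3,c5) = 5
(r4,c3) = 2
(r5,c1) = 4
(r5,c2) = 5

4 5 3 1 2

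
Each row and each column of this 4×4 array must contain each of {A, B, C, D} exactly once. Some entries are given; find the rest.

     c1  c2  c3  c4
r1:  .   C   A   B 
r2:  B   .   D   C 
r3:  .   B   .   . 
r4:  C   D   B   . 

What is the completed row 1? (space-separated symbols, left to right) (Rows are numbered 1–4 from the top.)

D C A B

(r1,c1) = D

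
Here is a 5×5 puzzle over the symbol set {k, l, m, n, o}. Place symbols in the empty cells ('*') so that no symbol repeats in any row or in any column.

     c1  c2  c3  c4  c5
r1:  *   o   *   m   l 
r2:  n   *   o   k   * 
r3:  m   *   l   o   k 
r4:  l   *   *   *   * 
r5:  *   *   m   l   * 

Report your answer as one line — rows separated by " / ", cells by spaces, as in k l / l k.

k o n m l / n l o k m / m n l o k / l m k n o / o k m l n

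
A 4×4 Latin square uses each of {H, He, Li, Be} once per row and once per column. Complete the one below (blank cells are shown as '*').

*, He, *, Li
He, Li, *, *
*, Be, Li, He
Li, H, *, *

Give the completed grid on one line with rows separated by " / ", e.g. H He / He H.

Cell (r3,c1): row 3 has {He,Li,Be}; column 1 has {He,Li} → H.
Cell (r4,c4): row 4 has {H,Li}; column 4 has {He,Li} → Be.
Cell (r1,c1): row 1 has {He,Li}; column 1 has {H,He,Li} → Be.
Cell (r1,c3): row 1 has {He,Li,Be}; column 3 has {Li} → H.
Cell (r2,c3): row 2 has {He,Li}; column 3 has {H,Li} → Be.
Cell (r2,c4): row 2 has {He,Li,Be}; column 4 has {He,Li,Be} → H.
Cell (r4,c3): row 4 has {H,Li,Be}; column 3 has {H,Li,Be} → He.

Be He H Li / He Li Be H / H Be Li He / Li H He Be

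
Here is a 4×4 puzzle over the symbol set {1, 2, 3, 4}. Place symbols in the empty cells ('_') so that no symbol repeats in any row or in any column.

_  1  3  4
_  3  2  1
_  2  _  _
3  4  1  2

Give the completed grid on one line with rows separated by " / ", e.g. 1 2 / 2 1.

2 1 3 4 / 4 3 2 1 / 1 2 4 3 / 3 4 1 2

row 1 has {1,3,4}; column 1 has {3} — only 2 is left for (r1,c1).
row 2 has {1,2,3}; column 1 has {2,3} — only 4 is left for (r2,c1).
row 3 has {2}; column 1 has {2,3,4} — only 1 is left for (r3,c1).
row 3 has {1,2}; column 3 has {1,2,3} — only 4 is left for (r3,c3).
row 3 has {1,2,4}; column 4 has {1,2,4} — only 3 is left for (r3,c4).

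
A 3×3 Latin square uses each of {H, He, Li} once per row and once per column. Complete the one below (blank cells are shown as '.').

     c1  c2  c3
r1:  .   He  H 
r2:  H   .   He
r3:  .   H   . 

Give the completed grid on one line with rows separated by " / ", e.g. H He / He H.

Li He H / H Li He / He H Li

row 1 has {H,He}; column 1 has {H} — only Li is left for (r1,c1).
row 2 has {H,He}; column 2 has {H,He} — only Li is left for (r2,c2).
row 3 has {H}; column 1 has {H,Li} — only He is left for (r3,c1).
row 3 has {H,He}; column 3 has {H,He} — only Li is left for (r3,c3).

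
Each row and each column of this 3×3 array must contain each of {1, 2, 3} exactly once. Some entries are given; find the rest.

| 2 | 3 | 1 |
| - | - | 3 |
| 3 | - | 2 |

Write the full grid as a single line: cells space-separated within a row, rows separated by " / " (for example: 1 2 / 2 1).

(r2,c1) = 1
(r2,c2) = 2
(r3,c2) = 1

2 3 1 / 1 2 3 / 3 1 2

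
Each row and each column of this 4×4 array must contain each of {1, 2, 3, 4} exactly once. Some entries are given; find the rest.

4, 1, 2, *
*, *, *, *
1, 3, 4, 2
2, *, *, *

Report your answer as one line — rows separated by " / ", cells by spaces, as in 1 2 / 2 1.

4 1 2 3 / 3 2 1 4 / 1 3 4 2 / 2 4 3 1

(r1,c4) = 3
(r2,c1) = 3
(r2,c3) = 1
(r2,c4) = 4
(r4,c2) = 4
(r4,c3) = 3
(r4,c4) = 1
(r2,c2) = 2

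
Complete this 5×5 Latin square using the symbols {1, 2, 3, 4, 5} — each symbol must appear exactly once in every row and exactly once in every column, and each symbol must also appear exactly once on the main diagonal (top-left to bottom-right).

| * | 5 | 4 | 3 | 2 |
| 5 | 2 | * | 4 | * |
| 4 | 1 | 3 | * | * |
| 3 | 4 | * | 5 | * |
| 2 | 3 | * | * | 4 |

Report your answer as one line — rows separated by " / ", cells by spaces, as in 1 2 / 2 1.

1 5 4 3 2 / 5 2 1 4 3 / 4 1 3 2 5 / 3 4 2 5 1 / 2 3 5 1 4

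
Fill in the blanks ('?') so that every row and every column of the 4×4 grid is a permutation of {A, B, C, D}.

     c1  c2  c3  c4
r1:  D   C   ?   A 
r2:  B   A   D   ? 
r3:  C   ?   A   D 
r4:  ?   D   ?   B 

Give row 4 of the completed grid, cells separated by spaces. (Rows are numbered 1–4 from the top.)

A D C B

At row 1, column 3: row 1 has {A,C,D}; column 3 has {A,D}; that leaves B.
At row 2, column 4: row 2 has {A,B,D}; column 4 has {A,B,D}; that leaves C.
At row 3, column 2: row 3 has {A,C,D}; column 2 has {A,C,D}; that leaves B.
At row 4, column 1: row 4 has {B,D}; column 1 has {B,C,D}; that leaves A.
At row 4, column 3: row 4 has {A,B,D}; column 3 has {A,B,D}; that leaves C.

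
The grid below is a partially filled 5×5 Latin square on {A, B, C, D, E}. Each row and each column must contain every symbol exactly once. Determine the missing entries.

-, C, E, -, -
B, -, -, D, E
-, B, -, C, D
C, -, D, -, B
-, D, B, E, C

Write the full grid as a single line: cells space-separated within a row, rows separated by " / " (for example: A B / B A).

D C E B A / B A C D E / E B A C D / C E D A B / A D B E C

(r1,c5): row 1 has {C,E}; column 5 has {B,C,D,E}, so it must be A.
(r2,c2): row 2 has {B,D,E}; column 2 has {B,C,D}, so it must be A.
(r2,c3): row 2 has {A,B,D,E}; column 3 has {B,D,E}, so it must be C.
(r3,c3): row 3 has {B,C,D}; column 3 has {B,C,D,E}, so it must be A.
(r4,c2): row 4 has {B,C,D}; column 2 has {A,B,C,D}, so it must be E.
(r4,c4): row 4 has {B,C,D,E}; column 4 has {C,D,E}, so it must be A.
(r5,c1): row 5 has {B,C,D,E}; column 1 has {B,C}, so it must be A.
(r1,c1): row 1 has {A,C,E}; column 1 has {A,B,C}, so it must be D.
(r1,c4): row 1 has {A,C,D,E}; column 4 has {A,C,D,E}, so it must be B.
(r3,c1): row 3 has {A,B,C,D}; column 1 has {A,B,C,D}, so it must be E.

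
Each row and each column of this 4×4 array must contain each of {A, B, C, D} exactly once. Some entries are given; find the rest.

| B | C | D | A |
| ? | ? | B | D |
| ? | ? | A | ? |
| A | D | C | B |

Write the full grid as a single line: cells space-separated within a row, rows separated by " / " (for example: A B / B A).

(r2,c1) = C
(r2,c2) = A
(r3,c1) = D
(r3,c2) = B
(r3,c4) = C

B C D A / C A B D / D B A C / A D C B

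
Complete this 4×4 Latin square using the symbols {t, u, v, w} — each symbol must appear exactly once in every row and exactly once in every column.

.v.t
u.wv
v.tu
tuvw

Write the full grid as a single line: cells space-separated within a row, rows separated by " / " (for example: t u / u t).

w v u t / u t w v / v w t u / t u v w

(r1,c1) = w
(r1,c3) = u
(r2,c2) = t
(r3,c2) = w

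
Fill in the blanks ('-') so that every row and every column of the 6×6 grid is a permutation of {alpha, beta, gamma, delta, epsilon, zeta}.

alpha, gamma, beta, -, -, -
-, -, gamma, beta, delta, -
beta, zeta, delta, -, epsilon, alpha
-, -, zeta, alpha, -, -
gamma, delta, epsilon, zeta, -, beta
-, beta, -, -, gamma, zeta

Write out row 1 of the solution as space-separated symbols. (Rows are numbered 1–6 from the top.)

alpha gamma beta epsilon zeta delta

(r1,c5): row 1 has {alpha,beta,gamma}; column 5 has {gamma,delta,epsilon}, so it must be zeta.
(r2,c6): row 2 has {beta,gamma,delta}; column 6 has {alpha,beta,zeta}, so it must be epsilon.
(r3,c4): row 3 has {alpha,beta,delta,epsilon,zeta}; column 4 has {alpha,beta,zeta}, so it must be gamma.
(r4,c2): row 4 has {alpha,zeta}; column 2 has {beta,gamma,delta,zeta}, so it must be epsilon.
(r4,c5): row 4 has {alpha,epsilon,zeta}; column 5 has {gamma,delta,epsilon,zeta}, so it must be beta.
(r5,c5): row 5 has {beta,gamma,delta,epsilon,zeta}; column 5 has {beta,gamma,delta,epsilon,zeta}, so it must be alpha.
(r6,c3): row 6 has {beta,gamma,zeta}; column 3 has {beta,gamma,delta,epsilon,zeta}, so it must be alpha.
(r1,c6): row 1 has {alpha,beta,gamma,zeta}; column 6 has {alpha,beta,epsilon,zeta}, so it must be delta.
(r2,c1): row 2 has {beta,gamma,delta,epsilon}; column 1 has {alpha,beta,gamma}, so it must be zeta.
(r2,c2): row 2 has {beta,gamma,delta,epsilon,zeta}; column 2 has {beta,gamma,delta,epsilon,zeta}, so it must be alpha.
(r4,c1): row 4 has {alpha,beta,epsilon,zeta}; column 1 has {alpha,beta,gamma,zeta}, so it must be delta.
(r4,c6): row 4 has {alpha,beta,delta,epsilon,zeta}; column 6 has {alpha,beta,delta,epsilon,zeta}, so it must be gamma.
(r6,c1): row 6 has {alpha,beta,gamma,zeta}; column 1 has {alpha,beta,gamma,delta,zeta}, so it must be epsilon.
(r6,c4): row 6 has {alpha,beta,gamma,epsilon,zeta}; column 4 has {alpha,beta,gamma,zeta}, so it must be delta.
(r1,c4): row 1 has {alpha,beta,gamma,delta,zeta}; column 4 has {alpha,beta,gamma,delta,zeta}, so it must be epsilon.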